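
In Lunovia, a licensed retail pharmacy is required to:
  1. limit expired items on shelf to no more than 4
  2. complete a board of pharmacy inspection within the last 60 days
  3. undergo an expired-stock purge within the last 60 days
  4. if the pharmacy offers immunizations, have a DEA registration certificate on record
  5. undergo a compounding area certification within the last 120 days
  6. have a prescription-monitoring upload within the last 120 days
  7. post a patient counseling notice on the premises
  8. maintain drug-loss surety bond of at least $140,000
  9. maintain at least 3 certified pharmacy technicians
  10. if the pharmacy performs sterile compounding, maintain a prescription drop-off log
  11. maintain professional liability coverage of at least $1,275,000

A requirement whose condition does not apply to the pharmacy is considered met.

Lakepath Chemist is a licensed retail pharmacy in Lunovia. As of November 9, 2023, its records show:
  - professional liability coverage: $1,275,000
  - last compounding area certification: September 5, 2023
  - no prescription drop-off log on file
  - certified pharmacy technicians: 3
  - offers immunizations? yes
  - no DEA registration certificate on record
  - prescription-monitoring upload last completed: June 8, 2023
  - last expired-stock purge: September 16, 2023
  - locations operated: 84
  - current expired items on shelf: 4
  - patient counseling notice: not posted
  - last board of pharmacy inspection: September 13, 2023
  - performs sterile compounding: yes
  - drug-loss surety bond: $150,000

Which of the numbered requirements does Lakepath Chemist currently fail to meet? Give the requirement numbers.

4, 6, 7, 10

1. expired items on shelf 4 ≤ 4 → met
2. board of pharmacy inspection 57 days ago vs limit 60 → met
3. expired-stock purge 54 days ago vs limit 60 → met
4. condition 'offers immunizations' holds; DEA registration certificate absent → not met
5. compounding area certification 65 days ago vs limit 120 → met
6. prescription-monitoring upload 154 days ago vs limit 120 → not met
7. patient counseling notice absent → not met
8. drug-loss surety bond $150,000 ≥ $140,000 → met
9. certified pharmacy technicians 3 ≥ 3 → met
10. condition 'performs sterile compounding' holds; prescription drop-off log absent → not met
11. professional liability coverage $1,275,000 ≥ $1,275,000 → met
Not met: 4, 6, 7, 10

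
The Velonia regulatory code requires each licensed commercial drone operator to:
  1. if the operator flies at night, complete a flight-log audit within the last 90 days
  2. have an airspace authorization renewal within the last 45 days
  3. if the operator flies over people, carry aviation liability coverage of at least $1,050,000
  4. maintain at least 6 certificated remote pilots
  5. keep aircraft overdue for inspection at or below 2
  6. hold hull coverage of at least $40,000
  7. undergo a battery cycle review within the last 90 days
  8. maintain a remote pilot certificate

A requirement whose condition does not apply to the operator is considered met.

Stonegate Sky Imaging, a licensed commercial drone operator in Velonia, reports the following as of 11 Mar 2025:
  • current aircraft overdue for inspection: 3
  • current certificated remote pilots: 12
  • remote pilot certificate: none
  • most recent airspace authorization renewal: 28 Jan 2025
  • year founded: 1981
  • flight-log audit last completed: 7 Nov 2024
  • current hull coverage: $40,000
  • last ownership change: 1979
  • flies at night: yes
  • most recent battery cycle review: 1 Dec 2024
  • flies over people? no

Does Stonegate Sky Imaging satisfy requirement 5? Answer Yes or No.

5. aircraft overdue for inspection 3 > 2 → not met

No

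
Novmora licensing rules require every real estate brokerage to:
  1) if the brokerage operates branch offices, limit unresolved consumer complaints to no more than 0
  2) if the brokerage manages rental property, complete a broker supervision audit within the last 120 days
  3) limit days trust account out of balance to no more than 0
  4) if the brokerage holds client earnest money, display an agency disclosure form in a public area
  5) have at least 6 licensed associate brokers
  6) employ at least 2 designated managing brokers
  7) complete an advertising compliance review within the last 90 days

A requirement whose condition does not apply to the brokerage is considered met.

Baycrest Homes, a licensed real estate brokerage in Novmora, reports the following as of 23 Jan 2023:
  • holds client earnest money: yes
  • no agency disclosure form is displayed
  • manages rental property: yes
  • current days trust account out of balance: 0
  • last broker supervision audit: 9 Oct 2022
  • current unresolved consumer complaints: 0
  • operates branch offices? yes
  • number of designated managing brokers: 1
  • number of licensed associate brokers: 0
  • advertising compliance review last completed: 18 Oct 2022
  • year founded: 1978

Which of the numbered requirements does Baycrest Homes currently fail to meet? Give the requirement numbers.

1. condition 'operates branch offices' holds; unresolved consumer complaints 0 ≤ 0 → met
2. condition 'manages rental property' holds; broker supervision audit 106 days ago vs limit 120 → met
3. days trust account out of balance 0 ≤ 0 → met
4. condition 'holds client earnest money' holds; agency disclosure form absent → not met
5. licensed associate brokers 0 < 6 → not met
6. designated managing brokers 1 < 2 → not met
7. advertising compliance review 97 days ago vs limit 90 → not met
Not met: 4, 5, 6, 7

4, 5, 6, 7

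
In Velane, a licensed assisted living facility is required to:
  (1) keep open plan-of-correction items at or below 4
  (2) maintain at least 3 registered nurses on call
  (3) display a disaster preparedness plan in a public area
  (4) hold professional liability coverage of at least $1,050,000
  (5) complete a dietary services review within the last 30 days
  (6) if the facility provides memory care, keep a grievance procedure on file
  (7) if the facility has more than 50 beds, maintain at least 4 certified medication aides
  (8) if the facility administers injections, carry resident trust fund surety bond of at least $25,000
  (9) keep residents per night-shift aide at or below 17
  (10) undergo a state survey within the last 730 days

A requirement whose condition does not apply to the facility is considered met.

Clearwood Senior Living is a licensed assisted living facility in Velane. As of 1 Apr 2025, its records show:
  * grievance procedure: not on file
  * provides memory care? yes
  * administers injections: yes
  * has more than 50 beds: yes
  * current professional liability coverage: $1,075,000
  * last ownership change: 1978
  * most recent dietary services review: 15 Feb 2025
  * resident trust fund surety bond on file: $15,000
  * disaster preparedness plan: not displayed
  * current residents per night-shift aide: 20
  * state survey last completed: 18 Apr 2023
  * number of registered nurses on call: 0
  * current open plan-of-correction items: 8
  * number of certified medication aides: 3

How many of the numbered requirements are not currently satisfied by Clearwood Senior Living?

8

1. open plan-of-correction items 8 > 4 → not met
2. registered nurses on call 0 < 3 → not met
3. disaster preparedness plan absent → not met
4. professional liability coverage $1,075,000 ≥ $1,050,000 → met
5. dietary services review 45 days ago vs limit 30 → not met
6. condition 'provides memory care' holds; grievance procedure absent → not met
7. condition 'has more than 50 beds' holds; certified medication aides 3 < 4 → not met
8. condition 'administers injections' holds; resident trust fund surety bond $15,000 < $25,000 → not met
9. residents per night-shift aide 20 > 17 → not met
10. state survey 714 days ago vs limit 730 → met
Not met: 8 of 10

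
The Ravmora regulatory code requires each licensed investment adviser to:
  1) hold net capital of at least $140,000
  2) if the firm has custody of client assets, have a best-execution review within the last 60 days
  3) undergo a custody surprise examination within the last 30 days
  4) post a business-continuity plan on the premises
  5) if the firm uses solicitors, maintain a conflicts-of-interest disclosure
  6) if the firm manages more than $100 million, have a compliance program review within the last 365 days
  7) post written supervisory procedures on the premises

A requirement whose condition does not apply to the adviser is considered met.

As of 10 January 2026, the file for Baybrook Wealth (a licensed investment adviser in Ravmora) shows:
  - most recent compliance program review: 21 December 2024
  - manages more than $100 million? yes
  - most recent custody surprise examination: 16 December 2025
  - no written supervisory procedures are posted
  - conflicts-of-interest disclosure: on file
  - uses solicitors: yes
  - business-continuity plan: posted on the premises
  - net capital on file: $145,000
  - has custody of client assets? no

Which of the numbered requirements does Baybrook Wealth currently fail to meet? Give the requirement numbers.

6, 7

1. net capital $145,000 ≥ $140,000 → met
2. condition 'has custody of client assets' does not hold → requirement n/a → met
3. custody surprise examination 25 days ago vs limit 30 → met
4. business-continuity plan present → met
5. condition 'uses solicitors' holds; conflicts-of-interest disclosure present → met
6. condition 'manages more than $100 million' holds; compliance program review 385 days ago vs limit 365 → not met
7. written supervisory procedures absent → not met
Not met: 6, 7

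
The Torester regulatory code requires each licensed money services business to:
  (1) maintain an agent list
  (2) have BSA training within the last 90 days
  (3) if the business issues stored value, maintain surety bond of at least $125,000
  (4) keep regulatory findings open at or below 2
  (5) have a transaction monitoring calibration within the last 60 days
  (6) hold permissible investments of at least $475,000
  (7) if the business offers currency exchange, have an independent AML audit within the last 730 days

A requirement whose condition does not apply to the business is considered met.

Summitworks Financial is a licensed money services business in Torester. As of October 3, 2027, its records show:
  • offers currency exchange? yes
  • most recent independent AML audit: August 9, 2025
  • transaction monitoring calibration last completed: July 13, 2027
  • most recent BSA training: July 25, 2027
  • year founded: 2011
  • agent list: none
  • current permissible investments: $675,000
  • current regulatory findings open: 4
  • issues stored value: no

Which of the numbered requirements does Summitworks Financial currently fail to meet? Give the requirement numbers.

1, 4, 5, 7

1. agent list absent → not met
2. BSA training 70 days ago vs limit 90 → met
3. condition 'issues stored value' does not hold → requirement n/a → met
4. regulatory findings open 4 > 2 → not met
5. transaction monitoring calibration 82 days ago vs limit 60 → not met
6. permissible investments $675,000 ≥ $475,000 → met
7. condition 'offers currency exchange' holds; independent AML audit 785 days ago vs limit 730 → not met
Not met: 1, 4, 5, 7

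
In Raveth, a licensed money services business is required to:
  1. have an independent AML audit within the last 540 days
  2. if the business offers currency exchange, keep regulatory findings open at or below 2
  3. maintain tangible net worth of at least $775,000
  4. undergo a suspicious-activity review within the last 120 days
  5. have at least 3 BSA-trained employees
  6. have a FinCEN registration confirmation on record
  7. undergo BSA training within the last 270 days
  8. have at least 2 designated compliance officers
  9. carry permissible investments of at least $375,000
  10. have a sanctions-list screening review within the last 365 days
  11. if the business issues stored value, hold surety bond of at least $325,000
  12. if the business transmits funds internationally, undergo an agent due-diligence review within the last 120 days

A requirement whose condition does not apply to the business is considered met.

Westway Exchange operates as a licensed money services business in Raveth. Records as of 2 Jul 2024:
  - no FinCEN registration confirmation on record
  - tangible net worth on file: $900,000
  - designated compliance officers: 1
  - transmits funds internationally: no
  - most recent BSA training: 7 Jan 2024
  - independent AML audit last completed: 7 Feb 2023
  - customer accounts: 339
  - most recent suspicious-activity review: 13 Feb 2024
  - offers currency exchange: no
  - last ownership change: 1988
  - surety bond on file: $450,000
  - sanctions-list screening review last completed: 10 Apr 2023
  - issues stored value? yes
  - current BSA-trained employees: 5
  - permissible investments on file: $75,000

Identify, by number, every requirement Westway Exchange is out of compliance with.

1. independent AML audit 511 days ago vs limit 540 → met
2. condition 'offers currency exchange' does not hold → requirement n/a → met
3. tangible net worth $900,000 ≥ $775,000 → met
4. suspicious-activity review 140 days ago vs limit 120 → not met
5. BSA-trained employees 5 ≥ 3 → met
6. FinCEN registration confirmation absent → not met
7. BSA training 177 days ago vs limit 270 → met
8. designated compliance officers 1 < 2 → not met
9. permissible investments $75,000 < $375,000 → not met
10. sanctions-list screening review 449 days ago vs limit 365 → not met
11. condition 'issues stored value' holds; surety bond $450,000 ≥ $325,000 → met
12. condition 'transmits funds internationally' does not hold → requirement n/a → met
Not met: 4, 6, 8, 9, 10

4, 6, 8, 9, 10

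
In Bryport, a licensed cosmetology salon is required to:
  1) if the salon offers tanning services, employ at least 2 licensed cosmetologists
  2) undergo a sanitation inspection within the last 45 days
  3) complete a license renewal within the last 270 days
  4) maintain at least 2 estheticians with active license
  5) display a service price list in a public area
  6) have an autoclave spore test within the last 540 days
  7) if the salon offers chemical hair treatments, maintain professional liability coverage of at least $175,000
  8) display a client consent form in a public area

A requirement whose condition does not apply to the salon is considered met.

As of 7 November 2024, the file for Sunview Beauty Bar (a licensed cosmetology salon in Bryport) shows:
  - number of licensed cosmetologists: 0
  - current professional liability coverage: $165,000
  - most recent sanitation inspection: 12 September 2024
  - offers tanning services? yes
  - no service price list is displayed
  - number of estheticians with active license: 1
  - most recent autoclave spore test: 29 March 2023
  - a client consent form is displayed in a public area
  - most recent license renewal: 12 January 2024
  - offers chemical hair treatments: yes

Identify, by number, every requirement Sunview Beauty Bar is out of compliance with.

1, 2, 3, 4, 5, 6, 7

1. condition 'offers tanning services' holds; licensed cosmetologists 0 < 2 → not met
2. sanitation inspection 56 days ago vs limit 45 → not met
3. license renewal 300 days ago vs limit 270 → not met
4. estheticians with active license 1 < 2 → not met
5. service price list absent → not met
6. autoclave spore test 589 days ago vs limit 540 → not met
7. condition 'offers chemical hair treatments' holds; professional liability coverage $165,000 < $175,000 → not met
8. client consent form present → met
Not met: 1, 2, 3, 4, 5, 6, 7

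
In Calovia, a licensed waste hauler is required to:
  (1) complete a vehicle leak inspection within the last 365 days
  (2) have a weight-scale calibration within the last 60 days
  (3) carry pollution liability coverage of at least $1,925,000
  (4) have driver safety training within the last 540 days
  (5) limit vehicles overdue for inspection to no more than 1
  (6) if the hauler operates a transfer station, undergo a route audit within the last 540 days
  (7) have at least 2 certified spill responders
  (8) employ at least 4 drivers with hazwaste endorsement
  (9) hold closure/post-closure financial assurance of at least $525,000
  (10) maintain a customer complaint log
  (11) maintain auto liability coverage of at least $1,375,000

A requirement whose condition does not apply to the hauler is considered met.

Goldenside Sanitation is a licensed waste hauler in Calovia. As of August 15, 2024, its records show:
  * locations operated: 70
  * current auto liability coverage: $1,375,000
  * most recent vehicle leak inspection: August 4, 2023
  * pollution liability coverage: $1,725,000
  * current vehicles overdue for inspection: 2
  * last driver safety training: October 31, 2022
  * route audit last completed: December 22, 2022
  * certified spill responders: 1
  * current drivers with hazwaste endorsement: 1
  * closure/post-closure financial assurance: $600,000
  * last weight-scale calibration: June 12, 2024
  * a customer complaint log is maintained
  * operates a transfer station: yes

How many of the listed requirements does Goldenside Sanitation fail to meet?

8

1. vehicle leak inspection 377 days ago vs limit 365 → not met
2. weight-scale calibration 64 days ago vs limit 60 → not met
3. pollution liability coverage $1,725,000 < $1,925,000 → not met
4. driver safety training 654 days ago vs limit 540 → not met
5. vehicles overdue for inspection 2 > 1 → not met
6. condition 'operates a transfer station' holds; route audit 602 days ago vs limit 540 → not met
7. certified spill responders 1 < 2 → not met
8. drivers with hazwaste endorsement 1 < 4 → not met
9. closure/post-closure financial assurance $600,000 ≥ $525,000 → met
10. customer complaint log present → met
11. auto liability coverage $1,375,000 ≥ $1,375,000 → met
Not met: 8 of 11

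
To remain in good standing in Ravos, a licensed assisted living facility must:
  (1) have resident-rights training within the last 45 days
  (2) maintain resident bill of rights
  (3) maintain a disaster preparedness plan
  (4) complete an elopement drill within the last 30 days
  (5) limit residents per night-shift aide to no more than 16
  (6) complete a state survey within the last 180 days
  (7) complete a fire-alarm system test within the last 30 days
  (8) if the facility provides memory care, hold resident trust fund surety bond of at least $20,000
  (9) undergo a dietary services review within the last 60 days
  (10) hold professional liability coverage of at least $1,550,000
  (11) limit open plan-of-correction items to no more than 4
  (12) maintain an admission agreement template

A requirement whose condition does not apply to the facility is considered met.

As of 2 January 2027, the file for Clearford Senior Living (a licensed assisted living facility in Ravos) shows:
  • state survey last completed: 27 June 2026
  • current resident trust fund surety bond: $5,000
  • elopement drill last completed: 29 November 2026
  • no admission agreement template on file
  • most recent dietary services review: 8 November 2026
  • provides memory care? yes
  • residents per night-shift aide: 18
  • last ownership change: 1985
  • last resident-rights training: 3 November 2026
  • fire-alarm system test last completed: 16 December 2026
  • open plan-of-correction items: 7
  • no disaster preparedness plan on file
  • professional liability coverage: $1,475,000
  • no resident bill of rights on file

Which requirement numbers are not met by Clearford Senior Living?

1, 2, 3, 4, 5, 6, 8, 10, 11, 12

1. resident-rights training 60 days ago vs limit 45 → not met
2. resident bill of rights absent → not met
3. disaster preparedness plan absent → not met
4. elopement drill 34 days ago vs limit 30 → not met
5. residents per night-shift aide 18 > 16 → not met
6. state survey 189 days ago vs limit 180 → not met
7. fire-alarm system test 17 days ago vs limit 30 → met
8. condition 'provides memory care' holds; resident trust fund surety bond $5,000 < $20,000 → not met
9. dietary services review 55 days ago vs limit 60 → met
10. professional liability coverage $1,475,000 < $1,550,000 → not met
11. open plan-of-correction items 7 > 4 → not met
12. admission agreement template absent → not met
Not met: 1, 2, 3, 4, 5, 6, 8, 10, 11, 12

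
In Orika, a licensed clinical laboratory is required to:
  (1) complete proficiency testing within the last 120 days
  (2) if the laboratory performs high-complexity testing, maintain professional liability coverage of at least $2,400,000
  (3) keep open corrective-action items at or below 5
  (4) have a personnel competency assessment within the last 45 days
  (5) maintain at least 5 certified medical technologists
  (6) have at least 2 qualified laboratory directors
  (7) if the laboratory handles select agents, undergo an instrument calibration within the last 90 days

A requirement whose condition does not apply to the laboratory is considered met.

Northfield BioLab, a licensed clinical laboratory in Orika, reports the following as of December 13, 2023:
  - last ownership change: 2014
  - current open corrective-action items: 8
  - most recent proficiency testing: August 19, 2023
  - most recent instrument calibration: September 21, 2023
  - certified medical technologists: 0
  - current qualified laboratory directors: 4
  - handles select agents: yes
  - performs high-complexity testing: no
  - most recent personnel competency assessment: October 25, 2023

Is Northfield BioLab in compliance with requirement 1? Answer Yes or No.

Yes

1. proficiency testing 116 days ago vs limit 120 → met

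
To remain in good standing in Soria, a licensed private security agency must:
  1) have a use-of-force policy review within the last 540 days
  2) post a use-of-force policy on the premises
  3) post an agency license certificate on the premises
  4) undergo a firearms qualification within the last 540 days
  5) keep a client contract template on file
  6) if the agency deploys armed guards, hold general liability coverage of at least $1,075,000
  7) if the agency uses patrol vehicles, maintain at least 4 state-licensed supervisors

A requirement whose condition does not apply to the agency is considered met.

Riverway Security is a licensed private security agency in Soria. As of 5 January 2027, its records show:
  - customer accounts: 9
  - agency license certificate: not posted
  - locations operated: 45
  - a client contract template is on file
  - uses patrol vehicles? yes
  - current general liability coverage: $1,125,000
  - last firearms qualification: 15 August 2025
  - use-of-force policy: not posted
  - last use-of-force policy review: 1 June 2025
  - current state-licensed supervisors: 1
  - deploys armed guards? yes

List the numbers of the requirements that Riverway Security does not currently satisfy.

1, 2, 3, 7

1. use-of-force policy review 583 days ago vs limit 540 → not met
2. use-of-force policy absent → not met
3. agency license certificate absent → not met
4. firearms qualification 508 days ago vs limit 540 → met
5. client contract template present → met
6. condition 'deploys armed guards' holds; general liability coverage $1,125,000 ≥ $1,075,000 → met
7. condition 'uses patrol vehicles' holds; state-licensed supervisors 1 < 4 → not met
Not met: 1, 2, 3, 7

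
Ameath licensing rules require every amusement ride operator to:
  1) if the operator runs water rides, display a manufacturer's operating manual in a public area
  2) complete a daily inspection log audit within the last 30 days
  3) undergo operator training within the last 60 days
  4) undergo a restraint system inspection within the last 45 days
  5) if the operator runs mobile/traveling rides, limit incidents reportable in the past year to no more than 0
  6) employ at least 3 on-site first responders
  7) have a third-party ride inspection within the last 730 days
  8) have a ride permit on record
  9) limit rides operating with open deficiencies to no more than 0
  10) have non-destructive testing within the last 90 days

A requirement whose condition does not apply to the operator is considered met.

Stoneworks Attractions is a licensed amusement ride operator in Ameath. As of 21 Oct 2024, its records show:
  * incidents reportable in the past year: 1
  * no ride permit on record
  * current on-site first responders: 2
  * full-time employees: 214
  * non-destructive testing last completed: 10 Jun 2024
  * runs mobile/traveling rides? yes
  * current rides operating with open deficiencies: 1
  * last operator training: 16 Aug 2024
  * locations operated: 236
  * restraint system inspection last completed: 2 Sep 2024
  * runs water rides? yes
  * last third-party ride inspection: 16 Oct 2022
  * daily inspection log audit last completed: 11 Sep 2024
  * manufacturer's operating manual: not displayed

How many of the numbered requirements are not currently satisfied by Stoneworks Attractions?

10

1. condition 'runs water rides' holds; manufacturer's operating manual absent → not met
2. daily inspection log audit 40 days ago vs limit 30 → not met
3. operator training 66 days ago vs limit 60 → not met
4. restraint system inspection 49 days ago vs limit 45 → not met
5. condition 'runs mobile/traveling rides' holds; incidents reportable in the past year 1 > 0 → not met
6. on-site first responders 2 < 3 → not met
7. third-party ride inspection 736 days ago vs limit 730 → not met
8. ride permit absent → not met
9. rides operating with open deficiencies 1 > 0 → not met
10. non-destructive testing 133 days ago vs limit 90 → not met
Not met: 10 of 10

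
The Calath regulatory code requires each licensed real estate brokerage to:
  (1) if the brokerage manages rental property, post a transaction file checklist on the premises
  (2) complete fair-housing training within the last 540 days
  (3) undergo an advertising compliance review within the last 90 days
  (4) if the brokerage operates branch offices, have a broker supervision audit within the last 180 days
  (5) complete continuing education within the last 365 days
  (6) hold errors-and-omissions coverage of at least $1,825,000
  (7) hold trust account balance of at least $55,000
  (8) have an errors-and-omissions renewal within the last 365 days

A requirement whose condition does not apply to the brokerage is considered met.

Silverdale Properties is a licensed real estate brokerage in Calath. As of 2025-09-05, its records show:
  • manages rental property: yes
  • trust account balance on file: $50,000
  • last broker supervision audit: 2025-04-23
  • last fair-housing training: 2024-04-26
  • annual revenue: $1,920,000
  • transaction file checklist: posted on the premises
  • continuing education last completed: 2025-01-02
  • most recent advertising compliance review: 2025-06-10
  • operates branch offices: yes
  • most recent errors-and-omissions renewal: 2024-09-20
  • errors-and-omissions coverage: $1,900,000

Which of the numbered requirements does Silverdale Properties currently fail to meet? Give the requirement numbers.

7

1. condition 'manages rental property' holds; transaction file checklist present → met
2. fair-housing training 497 days ago vs limit 540 → met
3. advertising compliance review 87 days ago vs limit 90 → met
4. condition 'operates branch offices' holds; broker supervision audit 135 days ago vs limit 180 → met
5. continuing education 246 days ago vs limit 365 → met
6. errors-and-omissions coverage $1,900,000 ≥ $1,825,000 → met
7. trust account balance $50,000 < $55,000 → not met
8. errors-and-omissions renewal 350 days ago vs limit 365 → met
Not met: 7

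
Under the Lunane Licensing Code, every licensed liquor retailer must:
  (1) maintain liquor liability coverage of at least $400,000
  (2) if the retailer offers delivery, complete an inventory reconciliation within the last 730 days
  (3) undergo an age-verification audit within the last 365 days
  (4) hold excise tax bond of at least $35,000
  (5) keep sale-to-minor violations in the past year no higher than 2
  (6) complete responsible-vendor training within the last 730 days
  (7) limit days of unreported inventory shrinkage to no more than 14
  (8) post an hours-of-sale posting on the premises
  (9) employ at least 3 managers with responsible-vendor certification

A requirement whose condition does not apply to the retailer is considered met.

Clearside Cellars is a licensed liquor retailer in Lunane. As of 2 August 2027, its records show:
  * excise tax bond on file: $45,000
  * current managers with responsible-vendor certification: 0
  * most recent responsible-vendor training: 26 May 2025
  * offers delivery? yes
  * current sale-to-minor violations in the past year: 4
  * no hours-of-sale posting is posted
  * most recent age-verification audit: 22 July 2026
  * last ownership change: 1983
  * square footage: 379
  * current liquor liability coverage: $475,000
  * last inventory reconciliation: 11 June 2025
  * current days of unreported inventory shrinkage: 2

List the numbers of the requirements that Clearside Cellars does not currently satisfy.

1. liquor liability coverage $475,000 ≥ $400,000 → met
2. condition 'offers delivery' holds; inventory reconciliation 782 days ago vs limit 730 → not met
3. age-verification audit 376 days ago vs limit 365 → not met
4. excise tax bond $45,000 ≥ $35,000 → met
5. sale-to-minor violations in the past year 4 > 2 → not met
6. responsible-vendor training 798 days ago vs limit 730 → not met
7. days of unreported inventory shrinkage 2 ≤ 14 → met
8. hours-of-sale posting absent → not met
9. managers with responsible-vendor certification 0 < 3 → not met
Not met: 2, 3, 5, 6, 8, 9

2, 3, 5, 6, 8, 9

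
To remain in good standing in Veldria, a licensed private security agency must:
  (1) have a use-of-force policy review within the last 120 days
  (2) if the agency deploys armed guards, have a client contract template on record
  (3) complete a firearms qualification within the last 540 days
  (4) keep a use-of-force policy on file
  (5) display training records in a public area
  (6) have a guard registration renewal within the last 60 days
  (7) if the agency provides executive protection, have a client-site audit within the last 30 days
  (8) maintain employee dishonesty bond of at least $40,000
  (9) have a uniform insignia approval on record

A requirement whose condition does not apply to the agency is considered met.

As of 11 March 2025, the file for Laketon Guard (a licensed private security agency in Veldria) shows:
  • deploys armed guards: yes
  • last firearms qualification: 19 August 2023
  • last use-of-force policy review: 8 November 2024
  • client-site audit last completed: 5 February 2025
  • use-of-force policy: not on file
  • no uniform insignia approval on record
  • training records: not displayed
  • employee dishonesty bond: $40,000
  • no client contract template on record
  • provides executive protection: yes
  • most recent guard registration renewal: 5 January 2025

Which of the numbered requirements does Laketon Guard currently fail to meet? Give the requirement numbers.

1. use-of-force policy review 123 days ago vs limit 120 → not met
2. condition 'deploys armed guards' holds; client contract template absent → not met
3. firearms qualification 570 days ago vs limit 540 → not met
4. use-of-force policy absent → not met
5. training records absent → not met
6. guard registration renewal 65 days ago vs limit 60 → not met
7. condition 'provides executive protection' holds; client-site audit 34 days ago vs limit 30 → not met
8. employee dishonesty bond $40,000 ≥ $40,000 → met
9. uniform insignia approval absent → not met
Not met: 1, 2, 3, 4, 5, 6, 7, 9

1, 2, 3, 4, 5, 6, 7, 9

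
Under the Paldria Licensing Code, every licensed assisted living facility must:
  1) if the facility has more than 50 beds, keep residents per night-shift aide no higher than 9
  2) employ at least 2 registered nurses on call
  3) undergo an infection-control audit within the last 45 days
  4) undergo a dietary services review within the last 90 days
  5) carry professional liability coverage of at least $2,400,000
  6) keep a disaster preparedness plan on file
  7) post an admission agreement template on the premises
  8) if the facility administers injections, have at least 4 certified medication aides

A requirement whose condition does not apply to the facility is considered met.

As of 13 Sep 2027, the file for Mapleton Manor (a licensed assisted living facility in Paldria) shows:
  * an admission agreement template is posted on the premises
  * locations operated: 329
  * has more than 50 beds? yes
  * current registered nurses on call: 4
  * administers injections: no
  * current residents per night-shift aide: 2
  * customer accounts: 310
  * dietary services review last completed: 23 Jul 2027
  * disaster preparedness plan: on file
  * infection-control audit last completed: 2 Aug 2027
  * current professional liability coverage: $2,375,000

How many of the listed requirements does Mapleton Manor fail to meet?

1. condition 'has more than 50 beds' holds; residents per night-shift aide 2 ≤ 9 → met
2. registered nurses on call 4 ≥ 2 → met
3. infection-control audit 42 days ago vs limit 45 → met
4. dietary services review 52 days ago vs limit 90 → met
5. professional liability coverage $2,375,000 < $2,400,000 → not met
6. disaster preparedness plan present → met
7. admission agreement template present → met
8. condition 'administers injections' does not hold → requirement n/a → met
Not met: 1 of 8

1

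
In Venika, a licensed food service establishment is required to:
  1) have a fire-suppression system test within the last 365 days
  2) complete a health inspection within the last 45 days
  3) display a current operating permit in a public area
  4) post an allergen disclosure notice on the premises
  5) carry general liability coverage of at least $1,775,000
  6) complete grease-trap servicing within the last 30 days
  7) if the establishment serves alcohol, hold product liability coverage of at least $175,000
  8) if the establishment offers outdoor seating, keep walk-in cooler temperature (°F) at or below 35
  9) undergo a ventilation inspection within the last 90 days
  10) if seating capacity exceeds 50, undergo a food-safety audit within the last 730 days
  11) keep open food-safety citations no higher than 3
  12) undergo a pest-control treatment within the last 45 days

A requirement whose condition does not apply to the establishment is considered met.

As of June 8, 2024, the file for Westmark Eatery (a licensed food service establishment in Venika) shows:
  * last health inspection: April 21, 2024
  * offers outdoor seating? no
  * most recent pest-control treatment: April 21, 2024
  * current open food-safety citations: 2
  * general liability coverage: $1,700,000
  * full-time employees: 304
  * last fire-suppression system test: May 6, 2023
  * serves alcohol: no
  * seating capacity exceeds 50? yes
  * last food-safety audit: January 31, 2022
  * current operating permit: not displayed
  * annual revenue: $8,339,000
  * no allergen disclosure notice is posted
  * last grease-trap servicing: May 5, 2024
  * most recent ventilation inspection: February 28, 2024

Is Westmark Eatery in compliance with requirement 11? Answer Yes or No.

11. open food-safety citations 2 ≤ 3 → met

Yes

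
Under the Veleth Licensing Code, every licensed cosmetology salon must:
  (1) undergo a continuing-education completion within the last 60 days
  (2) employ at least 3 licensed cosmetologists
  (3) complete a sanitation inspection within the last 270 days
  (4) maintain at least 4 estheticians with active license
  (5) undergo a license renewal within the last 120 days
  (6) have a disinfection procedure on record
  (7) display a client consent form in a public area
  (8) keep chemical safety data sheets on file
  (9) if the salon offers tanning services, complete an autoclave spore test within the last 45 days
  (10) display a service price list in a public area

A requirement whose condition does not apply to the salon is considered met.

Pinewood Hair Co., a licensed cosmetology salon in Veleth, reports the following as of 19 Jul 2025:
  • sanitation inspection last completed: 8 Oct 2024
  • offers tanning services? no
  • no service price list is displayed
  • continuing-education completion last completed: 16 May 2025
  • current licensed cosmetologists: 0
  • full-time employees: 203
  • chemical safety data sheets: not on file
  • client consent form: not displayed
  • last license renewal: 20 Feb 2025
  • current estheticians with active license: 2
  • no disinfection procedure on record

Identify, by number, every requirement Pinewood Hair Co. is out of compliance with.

1, 2, 3, 4, 5, 6, 7, 8, 10

1. continuing-education completion 64 days ago vs limit 60 → not met
2. licensed cosmetologists 0 < 3 → not met
3. sanitation inspection 284 days ago vs limit 270 → not met
4. estheticians with active license 2 < 4 → not met
5. license renewal 149 days ago vs limit 120 → not met
6. disinfection procedure absent → not met
7. client consent form absent → not met
8. chemical safety data sheets absent → not met
9. condition 'offers tanning services' does not hold → requirement n/a → met
10. service price list absent → not met
Not met: 1, 2, 3, 4, 5, 6, 7, 8, 10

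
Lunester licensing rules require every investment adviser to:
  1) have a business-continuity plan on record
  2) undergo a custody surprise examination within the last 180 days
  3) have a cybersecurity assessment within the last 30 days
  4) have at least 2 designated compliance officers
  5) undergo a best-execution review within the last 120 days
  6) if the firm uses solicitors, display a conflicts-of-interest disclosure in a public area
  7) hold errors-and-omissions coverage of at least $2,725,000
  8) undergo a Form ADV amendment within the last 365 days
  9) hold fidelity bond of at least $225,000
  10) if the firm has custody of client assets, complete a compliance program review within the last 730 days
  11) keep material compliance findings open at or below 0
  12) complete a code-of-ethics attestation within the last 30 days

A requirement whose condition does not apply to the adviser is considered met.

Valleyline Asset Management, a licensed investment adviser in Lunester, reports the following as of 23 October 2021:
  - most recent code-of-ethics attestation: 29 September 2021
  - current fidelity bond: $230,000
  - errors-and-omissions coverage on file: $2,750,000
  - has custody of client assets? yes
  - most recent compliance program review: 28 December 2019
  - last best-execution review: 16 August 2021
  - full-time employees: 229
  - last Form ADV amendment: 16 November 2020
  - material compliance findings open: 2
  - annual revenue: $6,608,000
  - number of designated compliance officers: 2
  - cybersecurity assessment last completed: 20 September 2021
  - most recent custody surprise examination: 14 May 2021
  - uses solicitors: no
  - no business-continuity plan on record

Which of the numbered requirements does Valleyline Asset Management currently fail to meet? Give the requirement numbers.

1, 3, 11

1. business-continuity plan absent → not met
2. custody surprise examination 162 days ago vs limit 180 → met
3. cybersecurity assessment 33 days ago vs limit 30 → not met
4. designated compliance officers 2 ≥ 2 → met
5. best-execution review 68 days ago vs limit 120 → met
6. condition 'uses solicitors' does not hold → requirement n/a → met
7. errors-and-omissions coverage $2,750,000 ≥ $2,725,000 → met
8. Form ADV amendment 341 days ago vs limit 365 → met
9. fidelity bond $230,000 ≥ $225,000 → met
10. condition 'has custody of client assets' holds; compliance program review 665 days ago vs limit 730 → met
11. material compliance findings open 2 > 0 → not met
12. code-of-ethics attestation 24 days ago vs limit 30 → met
Not met: 1, 3, 11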